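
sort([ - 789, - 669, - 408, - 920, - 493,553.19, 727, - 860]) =[ - 920,-860, - 789, - 669, - 493,- 408, 553.19,727]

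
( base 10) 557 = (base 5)4212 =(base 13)33B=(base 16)22D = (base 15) 272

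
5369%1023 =254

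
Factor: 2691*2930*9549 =2^1*3^4*5^1 * 13^1 * 23^1*293^1 * 1061^1 = 75290331870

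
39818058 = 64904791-25086733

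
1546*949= 1467154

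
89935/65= 17987/13 =1383.62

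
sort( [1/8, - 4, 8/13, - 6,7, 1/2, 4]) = [-6,-4, 1/8, 1/2, 8/13, 4, 7] 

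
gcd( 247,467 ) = 1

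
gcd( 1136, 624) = 16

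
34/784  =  17/392=0.04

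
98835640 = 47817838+51017802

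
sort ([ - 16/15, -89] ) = [ - 89, - 16/15] 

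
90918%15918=11328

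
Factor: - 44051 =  - 7^2*29^1*31^1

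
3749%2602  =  1147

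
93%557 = 93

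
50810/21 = 50810/21 = 2419.52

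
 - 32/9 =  - 4+4/9 = - 3.56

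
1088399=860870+227529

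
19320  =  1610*12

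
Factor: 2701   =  37^1*73^1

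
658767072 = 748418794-89651722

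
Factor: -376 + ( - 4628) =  - 5004  =  - 2^2*3^2 * 139^1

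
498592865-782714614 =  - 284121749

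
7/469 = 1/67 = 0.01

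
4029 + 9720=13749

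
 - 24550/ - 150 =163 + 2/3= 163.67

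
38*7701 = 292638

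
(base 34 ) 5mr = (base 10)6555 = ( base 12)3963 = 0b1100110011011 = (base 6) 50203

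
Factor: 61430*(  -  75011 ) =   -  2^1 * 5^1*6143^1*75011^1 = -4607925730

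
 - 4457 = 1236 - 5693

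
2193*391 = 857463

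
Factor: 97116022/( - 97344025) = -2^1*5^( - 2) * 103^1*293^1*1607^ ( - 1)*1609^1*2423^ ( - 1 ) 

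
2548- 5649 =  - 3101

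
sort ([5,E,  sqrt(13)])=[E,sqrt( 13 ),5 ]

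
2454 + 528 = 2982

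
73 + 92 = 165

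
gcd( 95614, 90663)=1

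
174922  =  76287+98635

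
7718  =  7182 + 536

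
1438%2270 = 1438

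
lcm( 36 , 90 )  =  180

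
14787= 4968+9819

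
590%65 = 5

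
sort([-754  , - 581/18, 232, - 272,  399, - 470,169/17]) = [-754, - 470 , - 272,  -  581/18,  169/17, 232, 399 ] 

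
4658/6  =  776 + 1/3 =776.33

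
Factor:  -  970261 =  - 970261^1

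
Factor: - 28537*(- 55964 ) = 1597044668 = 2^2*17^1  *  823^1*28537^1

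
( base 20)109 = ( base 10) 409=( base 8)631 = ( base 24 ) h1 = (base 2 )110011001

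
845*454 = 383630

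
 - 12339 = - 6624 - 5715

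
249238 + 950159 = 1199397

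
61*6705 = 409005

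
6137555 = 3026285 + 3111270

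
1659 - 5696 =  - 4037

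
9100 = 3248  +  5852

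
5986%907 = 544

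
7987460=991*8060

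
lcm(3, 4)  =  12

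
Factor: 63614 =2^1 * 17^1 * 1871^1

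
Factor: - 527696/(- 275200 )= 767/400= 2^(  -  4 )*5^( - 2 )*13^1*59^1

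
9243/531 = 1027/59 = 17.41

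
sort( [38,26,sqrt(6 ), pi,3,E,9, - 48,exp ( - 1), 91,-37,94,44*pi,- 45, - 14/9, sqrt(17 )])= [  -  48, - 45, - 37,  -  14/9,exp( - 1),sqrt ( 6 ),E,3, pi, sqrt( 17),9, 26 , 38,  91,94,44 * pi]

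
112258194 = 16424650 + 95833544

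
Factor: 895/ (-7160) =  - 2^( - 3) = - 1/8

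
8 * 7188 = 57504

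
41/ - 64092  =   - 41/64092 =- 0.00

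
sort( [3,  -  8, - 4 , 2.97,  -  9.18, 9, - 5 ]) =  [ - 9.18, - 8, - 5, - 4, 2.97,  3, 9] 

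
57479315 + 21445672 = 78924987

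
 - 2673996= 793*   ( - 3372)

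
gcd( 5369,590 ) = 59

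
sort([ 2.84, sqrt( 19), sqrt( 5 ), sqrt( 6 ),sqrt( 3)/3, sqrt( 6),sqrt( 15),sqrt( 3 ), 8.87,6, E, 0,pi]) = [ 0, sqrt( 3 ) /3 , sqrt(3),  sqrt( 5),sqrt( 6), sqrt( 6 ),E,2.84, pi,sqrt( 15 ), sqrt( 19 ), 6,  8.87 ]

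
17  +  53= 70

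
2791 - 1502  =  1289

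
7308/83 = 88+4/83 = 88.05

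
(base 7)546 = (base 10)279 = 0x117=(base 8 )427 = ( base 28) 9R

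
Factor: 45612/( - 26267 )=-2^2*3^2*7^1*181^1* 26267^( - 1)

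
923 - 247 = 676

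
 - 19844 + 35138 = 15294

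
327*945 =309015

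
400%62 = 28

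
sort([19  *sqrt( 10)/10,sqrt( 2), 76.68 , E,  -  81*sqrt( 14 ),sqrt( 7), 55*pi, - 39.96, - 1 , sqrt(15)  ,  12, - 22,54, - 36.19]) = [-81*sqrt ( 14), -39.96,-36.19,-22, - 1, sqrt( 2), sqrt( 7),E,  sqrt(15), 19*sqrt(10 )/10, 12 , 54,  76.68 , 55*pi] 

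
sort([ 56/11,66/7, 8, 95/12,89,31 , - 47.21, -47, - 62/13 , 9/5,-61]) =[ -61, -47.21,-47, - 62/13,9/5,  56/11,95/12, 8,66/7  ,  31,89 ]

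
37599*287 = 10790913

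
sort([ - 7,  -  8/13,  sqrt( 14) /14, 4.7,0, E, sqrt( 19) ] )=[- 7,  -  8/13, 0,  sqrt( 14)/14, E, sqrt ( 19), 4.7]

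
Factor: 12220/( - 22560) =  - 13/24 = - 2^ ( - 3 )*3^( - 1 )*13^1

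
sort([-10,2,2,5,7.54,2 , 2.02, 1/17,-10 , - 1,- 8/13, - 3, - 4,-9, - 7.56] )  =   [ - 10, - 10, - 9 , - 7.56, - 4, - 3,-1, - 8/13,1/17,2,2,2,2.02, 5,7.54]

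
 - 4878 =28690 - 33568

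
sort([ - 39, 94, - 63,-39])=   [ - 63,-39, - 39, 94]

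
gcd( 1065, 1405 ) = 5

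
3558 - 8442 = -4884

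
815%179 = 99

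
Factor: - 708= -2^2 * 3^1*59^1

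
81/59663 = 81/59663 = 0.00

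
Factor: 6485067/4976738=2^(-1)*3^2*13^(-1)  *29^1*24847^1*191413^( - 1)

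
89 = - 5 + 94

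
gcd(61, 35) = 1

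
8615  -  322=8293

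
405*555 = 224775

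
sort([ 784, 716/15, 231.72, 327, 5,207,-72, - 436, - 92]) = [-436,-92, - 72,5, 716/15, 207, 231.72,327, 784]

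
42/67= 42/67 = 0.63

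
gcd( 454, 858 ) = 2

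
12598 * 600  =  7558800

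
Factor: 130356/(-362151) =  - 284/789 = - 2^2*3^( - 1)*71^1 * 263^(-1)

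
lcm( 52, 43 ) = 2236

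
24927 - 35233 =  - 10306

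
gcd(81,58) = 1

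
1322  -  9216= - 7894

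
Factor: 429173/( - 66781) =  - 919/143 =- 11^( - 1)*13^( -1 )*919^1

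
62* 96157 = 5961734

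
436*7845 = 3420420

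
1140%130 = 100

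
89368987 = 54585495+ 34783492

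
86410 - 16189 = 70221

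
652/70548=163/17637  =  0.01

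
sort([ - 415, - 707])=[ - 707,  -  415]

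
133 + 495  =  628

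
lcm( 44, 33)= 132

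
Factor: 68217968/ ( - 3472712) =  - 2^1* 7^1*13^1*503^ ( -1 )*863^( - 1 )*46853^1= - 8527246/434089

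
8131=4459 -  - 3672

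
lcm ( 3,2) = 6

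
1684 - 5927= - 4243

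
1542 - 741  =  801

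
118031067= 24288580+93742487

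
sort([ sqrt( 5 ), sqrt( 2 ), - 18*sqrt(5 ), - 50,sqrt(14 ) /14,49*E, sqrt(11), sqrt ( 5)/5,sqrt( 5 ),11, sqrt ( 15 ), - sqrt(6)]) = [ - 50, - 18 *sqrt ( 5 ), -sqrt(6), sqrt ( 14 ) /14 , sqrt(5) /5, sqrt(2 ), sqrt( 5), sqrt( 5), sqrt( 11 ),sqrt( 15 ), 11, 49*E]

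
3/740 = 3/740=0.00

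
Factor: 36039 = 3^1*  41^1 * 293^1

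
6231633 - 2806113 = 3425520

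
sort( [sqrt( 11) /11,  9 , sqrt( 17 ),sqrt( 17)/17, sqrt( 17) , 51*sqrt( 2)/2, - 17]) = [ - 17, sqrt( 17) /17, sqrt(11)/11,  sqrt( 17),sqrt( 17) , 9,  51*sqrt( 2)/2 ]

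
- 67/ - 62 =1 + 5/62= 1.08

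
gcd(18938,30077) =1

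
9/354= 3/118 = 0.03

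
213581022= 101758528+111822494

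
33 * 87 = 2871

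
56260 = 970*58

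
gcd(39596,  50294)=2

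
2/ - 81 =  -1  +  79/81 =- 0.02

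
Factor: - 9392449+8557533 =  - 834916 = - 2^2 * 208729^1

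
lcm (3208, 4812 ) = 9624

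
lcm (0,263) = 0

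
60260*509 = 30672340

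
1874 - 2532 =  - 658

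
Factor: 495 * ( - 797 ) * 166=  - 2^1* 3^2*5^1*11^1 * 83^1*797^1 = - 65489490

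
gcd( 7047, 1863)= 81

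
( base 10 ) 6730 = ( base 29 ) 802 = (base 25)aj5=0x1a4a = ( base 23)CGE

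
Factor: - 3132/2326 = -1566/1163 = - 2^1 *3^3 *29^1*1163^( - 1)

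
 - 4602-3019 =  - 7621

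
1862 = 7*266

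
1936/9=215  +  1/9 = 215.11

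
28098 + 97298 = 125396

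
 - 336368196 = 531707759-868075955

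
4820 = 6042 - 1222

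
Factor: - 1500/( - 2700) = 3^(-2)*5^1 = 5/9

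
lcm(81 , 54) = 162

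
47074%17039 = 12996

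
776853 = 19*40887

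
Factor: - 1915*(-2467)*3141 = 14839042005= 3^2* 5^1*349^1*383^1*2467^1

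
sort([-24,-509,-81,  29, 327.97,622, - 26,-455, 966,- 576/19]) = [ - 509, - 455 ,-81, - 576/19,-26,-24,29,327.97,  622,966 ]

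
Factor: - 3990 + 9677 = 11^2*47^1 =5687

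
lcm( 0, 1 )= 0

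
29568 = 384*77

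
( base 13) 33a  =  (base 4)20230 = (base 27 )KG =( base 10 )556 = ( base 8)1054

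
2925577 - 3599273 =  - 673696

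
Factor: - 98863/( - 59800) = 2^(-3)* 5^ ( - 2) * 13^(-1)*23^( - 1 )*109^1* 907^1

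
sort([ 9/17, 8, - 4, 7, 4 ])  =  [-4, 9/17,4,7, 8 ]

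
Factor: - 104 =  - 2^3*13^1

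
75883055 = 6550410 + 69332645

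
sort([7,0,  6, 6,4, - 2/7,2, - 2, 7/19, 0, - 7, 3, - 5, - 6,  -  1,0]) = [  -  7,  -  6,- 5, - 2, - 1,- 2/7, 0 , 0, 0, 7/19, 2, 3,4 , 6, 6, 7 ] 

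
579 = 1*579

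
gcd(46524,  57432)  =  12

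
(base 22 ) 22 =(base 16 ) 2e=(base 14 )34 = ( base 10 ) 46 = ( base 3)1201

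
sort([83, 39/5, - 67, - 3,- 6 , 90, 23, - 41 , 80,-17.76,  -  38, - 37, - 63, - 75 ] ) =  [-75 , - 67, - 63,  -  41, - 38, - 37, - 17.76,- 6, - 3, 39/5,  23, 80,83 , 90] 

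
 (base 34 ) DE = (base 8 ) 710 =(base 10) 456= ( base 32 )e8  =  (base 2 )111001000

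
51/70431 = 1/1381 = 0.00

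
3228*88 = 284064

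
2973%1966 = 1007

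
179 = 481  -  302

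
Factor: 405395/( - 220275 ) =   -  911/495 = - 3^ ( - 2) * 5^( - 1 )*11^( - 1)*911^1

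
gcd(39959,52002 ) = 1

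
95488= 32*2984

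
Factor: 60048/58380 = 36/35 = 2^2*3^2*5^(  -  1)*7^( - 1)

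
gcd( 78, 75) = 3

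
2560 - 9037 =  - 6477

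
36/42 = 6/7 = 0.86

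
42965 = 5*8593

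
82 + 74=156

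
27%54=27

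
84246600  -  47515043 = 36731557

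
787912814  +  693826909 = 1481739723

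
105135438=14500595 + 90634843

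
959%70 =49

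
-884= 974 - 1858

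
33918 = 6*5653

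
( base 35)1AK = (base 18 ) 4gb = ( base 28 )20r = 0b11000111011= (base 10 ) 1595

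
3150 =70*45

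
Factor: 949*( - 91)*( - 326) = 2^1*  7^1* 13^2*73^1*163^1 = 28153034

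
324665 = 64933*5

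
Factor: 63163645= 5^1 * 1637^1*7717^1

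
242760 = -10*( - 24276)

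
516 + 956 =1472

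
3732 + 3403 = 7135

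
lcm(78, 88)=3432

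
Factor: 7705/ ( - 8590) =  - 2^( - 1)*23^1*67^1*859^( - 1)= -1541/1718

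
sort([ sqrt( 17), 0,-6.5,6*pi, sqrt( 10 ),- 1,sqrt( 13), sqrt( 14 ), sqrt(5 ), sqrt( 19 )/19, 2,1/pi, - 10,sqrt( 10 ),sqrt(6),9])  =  [-10,-6.5, - 1,0,sqrt( 19 )/19, 1/pi, 2,sqrt(5 ),sqrt(6 ),sqrt( 10),sqrt( 10),sqrt ( 13 ),sqrt(14),sqrt ( 17),9, 6*pi]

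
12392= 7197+5195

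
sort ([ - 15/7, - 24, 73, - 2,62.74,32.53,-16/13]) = [ - 24, - 15/7, - 2, - 16/13,32.53,62.74, 73 ]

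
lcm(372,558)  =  1116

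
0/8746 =0 = 0.00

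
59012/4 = 14753 = 14753.00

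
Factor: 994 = 2^1*7^1 *71^1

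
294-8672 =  - 8378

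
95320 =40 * 2383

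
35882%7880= 4362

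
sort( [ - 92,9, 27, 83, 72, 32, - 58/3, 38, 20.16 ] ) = [ - 92, - 58/3, 9, 20.16, 27,  32 , 38, 72, 83]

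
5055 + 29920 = 34975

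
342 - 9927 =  - 9585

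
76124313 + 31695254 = 107819567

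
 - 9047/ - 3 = 3015 + 2/3 = 3015.67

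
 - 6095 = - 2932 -3163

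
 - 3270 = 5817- 9087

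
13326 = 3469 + 9857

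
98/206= 49/103 = 0.48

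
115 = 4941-4826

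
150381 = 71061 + 79320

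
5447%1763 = 158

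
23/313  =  23/313 = 0.07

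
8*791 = 6328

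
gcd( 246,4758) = 6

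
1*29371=29371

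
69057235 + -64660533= 4396702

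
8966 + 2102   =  11068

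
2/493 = 2/493 = 0.00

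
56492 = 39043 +17449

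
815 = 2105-1290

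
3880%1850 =180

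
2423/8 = 302+7/8 = 302.88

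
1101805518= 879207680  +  222597838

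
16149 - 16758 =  - 609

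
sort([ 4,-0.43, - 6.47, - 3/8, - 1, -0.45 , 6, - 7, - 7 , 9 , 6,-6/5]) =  [ - 7, - 7,-6.47, - 6/5,  -  1, - 0.45, - 0.43, - 3/8, 4, 6 , 6, 9]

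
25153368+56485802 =81639170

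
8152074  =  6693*1218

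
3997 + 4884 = 8881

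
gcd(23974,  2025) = 1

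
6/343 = 6/343 = 0.02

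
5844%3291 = 2553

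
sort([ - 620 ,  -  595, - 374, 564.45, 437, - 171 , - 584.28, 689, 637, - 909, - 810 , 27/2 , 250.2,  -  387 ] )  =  [ - 909 ,-810 ,-620, - 595, - 584.28, - 387, - 374, - 171,  27/2,250.2, 437, 564.45,637,  689]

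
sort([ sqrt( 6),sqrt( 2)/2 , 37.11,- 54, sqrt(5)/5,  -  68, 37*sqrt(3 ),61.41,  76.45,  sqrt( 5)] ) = [-68, - 54,sqrt( 5)/5 , sqrt( 2) /2,sqrt ( 5),sqrt( 6) , 37.11,61.41, 37*sqrt(3 ),76.45]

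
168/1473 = 56/491  =  0.11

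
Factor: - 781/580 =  - 2^( - 2)*5^ (  -  1) * 11^1 * 29^( - 1) * 71^1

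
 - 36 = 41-77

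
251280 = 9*27920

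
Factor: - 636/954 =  - 2/3= - 2^1*3^( - 1)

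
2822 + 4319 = 7141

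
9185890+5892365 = 15078255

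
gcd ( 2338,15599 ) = 1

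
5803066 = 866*6701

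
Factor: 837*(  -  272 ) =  - 227664 = - 2^4*3^3 *17^1*31^1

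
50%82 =50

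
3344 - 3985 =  - 641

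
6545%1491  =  581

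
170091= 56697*3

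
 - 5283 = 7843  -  13126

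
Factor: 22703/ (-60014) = - 2^ (  -  1) * 37^( - 1)*73^1*311^1*811^( - 1)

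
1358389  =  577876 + 780513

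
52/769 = 52/769= 0.07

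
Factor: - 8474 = -2^1 * 19^1*223^1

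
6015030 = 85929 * 70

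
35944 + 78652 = 114596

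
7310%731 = 0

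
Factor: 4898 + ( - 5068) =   -  170=-  2^1*5^1*17^1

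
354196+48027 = 402223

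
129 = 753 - 624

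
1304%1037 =267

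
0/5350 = 0 =0.00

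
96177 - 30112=66065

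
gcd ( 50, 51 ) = 1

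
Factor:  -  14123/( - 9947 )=487/343= 7^( - 3 ) *487^1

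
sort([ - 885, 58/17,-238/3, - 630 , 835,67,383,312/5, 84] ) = [ - 885, - 630, - 238/3,58/17,312/5, 67, 84, 383,835 ]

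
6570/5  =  1314 = 1314.00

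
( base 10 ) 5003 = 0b1001110001011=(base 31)56C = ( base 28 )6aj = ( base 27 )6N8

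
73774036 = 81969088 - 8195052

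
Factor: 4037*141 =569217 = 3^1*11^1 *47^1*367^1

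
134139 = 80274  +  53865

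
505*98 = 49490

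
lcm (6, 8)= 24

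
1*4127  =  4127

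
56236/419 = 134 + 90/419=134.21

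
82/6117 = 82/6117 = 0.01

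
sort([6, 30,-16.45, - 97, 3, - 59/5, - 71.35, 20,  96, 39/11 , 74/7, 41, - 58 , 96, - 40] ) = [ - 97,  -  71.35, - 58,-40, - 16.45, - 59/5, 3, 39/11 , 6, 74/7,  20,  30, 41 , 96,96] 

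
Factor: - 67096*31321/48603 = - 2^3*3^ ( - 1 )*17^( - 1)*953^ (  -  1)*8387^1*31321^1 = - 2101513816/48603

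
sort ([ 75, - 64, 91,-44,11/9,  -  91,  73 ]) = [  -  91, - 64, - 44,  11/9,73,75, 91 ] 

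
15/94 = 15/94 = 0.16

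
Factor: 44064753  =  3^1*61^1*389^1*619^1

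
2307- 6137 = -3830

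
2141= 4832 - 2691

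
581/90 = 6+ 41/90  =  6.46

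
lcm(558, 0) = 0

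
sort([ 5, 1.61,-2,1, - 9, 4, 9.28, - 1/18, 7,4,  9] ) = [  -  9, - 2, - 1/18, 1,1.61,4,4, 5, 7,  9,9.28]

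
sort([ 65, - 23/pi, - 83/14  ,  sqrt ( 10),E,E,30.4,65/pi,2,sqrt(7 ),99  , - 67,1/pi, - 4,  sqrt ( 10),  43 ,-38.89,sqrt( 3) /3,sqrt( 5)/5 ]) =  [-67, - 38.89,-23/pi,- 83/14,-4,1/pi, sqrt( 5)/5,sqrt (3 ) /3, 2, sqrt(7 ),E,E,sqrt (10),sqrt( 10),65/pi,30.4,43,65,99 ] 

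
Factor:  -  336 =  - 2^4 *3^1 *7^1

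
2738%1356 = 26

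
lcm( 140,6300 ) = 6300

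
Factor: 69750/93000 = 2^( - 2) * 3^1 = 3/4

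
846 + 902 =1748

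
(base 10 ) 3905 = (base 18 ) c0h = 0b111101000001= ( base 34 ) 3ct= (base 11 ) 2a30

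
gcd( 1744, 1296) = 16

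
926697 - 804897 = 121800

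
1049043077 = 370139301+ 678903776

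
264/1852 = 66/463  =  0.14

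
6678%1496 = 694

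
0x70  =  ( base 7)220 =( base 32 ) 3G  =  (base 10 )112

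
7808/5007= 1 + 2801/5007 = 1.56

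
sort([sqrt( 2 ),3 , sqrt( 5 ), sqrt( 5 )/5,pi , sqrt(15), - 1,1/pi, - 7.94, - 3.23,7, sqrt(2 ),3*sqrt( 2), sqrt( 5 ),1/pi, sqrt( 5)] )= [ - 7.94,  -  3.23,  -  1, 1/pi,1/pi,sqrt ( 5) /5, sqrt(2),sqrt(2 ),sqrt(5),sqrt( 5 ),sqrt(5),  3, pi,  sqrt(15) , 3*sqrt( 2 ),  7]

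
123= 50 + 73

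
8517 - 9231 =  - 714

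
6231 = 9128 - 2897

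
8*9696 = 77568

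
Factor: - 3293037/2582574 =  - 2^ ( - 1) * 3^1*11^1*29^1*31^1*37^1*523^ (-1) * 823^( - 1) = - 1097679/860858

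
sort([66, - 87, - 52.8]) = [ - 87, -52.8,66]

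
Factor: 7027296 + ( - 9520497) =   -  3^1*831067^1 = -2493201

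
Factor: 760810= 2^1 *5^1*76081^1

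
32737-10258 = 22479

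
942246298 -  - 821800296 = 1764046594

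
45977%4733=3380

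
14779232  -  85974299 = -71195067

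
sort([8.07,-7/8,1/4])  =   [ - 7/8,1/4,8.07]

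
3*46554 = 139662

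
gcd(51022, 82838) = 194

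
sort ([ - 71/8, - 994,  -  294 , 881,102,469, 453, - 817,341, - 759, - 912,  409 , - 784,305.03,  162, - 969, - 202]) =[ - 994,-969, - 912, - 817, - 784, - 759, - 294, - 202, - 71/8,102,162,305.03,341, 409 , 453, 469, 881]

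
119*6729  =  800751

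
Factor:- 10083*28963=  - 292033929 = -3^1*11^1 * 2633^1 * 3361^1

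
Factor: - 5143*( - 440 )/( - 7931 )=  - 205720/721 = -2^3*5^1*7^( - 1)*37^1*103^(-1 )*139^1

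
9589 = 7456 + 2133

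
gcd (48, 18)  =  6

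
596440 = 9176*65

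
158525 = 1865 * 85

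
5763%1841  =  240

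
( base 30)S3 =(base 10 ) 843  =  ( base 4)31023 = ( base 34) or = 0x34b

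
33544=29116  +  4428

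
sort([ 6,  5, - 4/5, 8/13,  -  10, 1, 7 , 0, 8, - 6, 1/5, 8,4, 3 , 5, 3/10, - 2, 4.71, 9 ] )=[ - 10  , - 6, - 2,-4/5, 0, 1/5,3/10,8/13,1,3, 4, 4.71, 5, 5, 6,7, 8, 8 , 9]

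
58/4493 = 58/4493 = 0.01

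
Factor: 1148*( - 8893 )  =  -2^2* 7^1*41^1*8893^1  =  -10209164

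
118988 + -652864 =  - 533876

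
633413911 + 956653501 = 1590067412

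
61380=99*620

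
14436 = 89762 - 75326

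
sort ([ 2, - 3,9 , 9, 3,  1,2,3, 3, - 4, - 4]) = [ - 4, - 4,-3, 1,2,  2,3,3,3, 9,9 ] 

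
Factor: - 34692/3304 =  - 21/2 =- 2^(  -  1)*3^1*7^1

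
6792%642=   372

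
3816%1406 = 1004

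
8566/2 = 4283 = 4283.00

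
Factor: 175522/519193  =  2^1*19^1*31^1*149^1*519193^( - 1)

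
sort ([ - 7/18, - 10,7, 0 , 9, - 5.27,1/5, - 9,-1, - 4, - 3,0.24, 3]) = [ - 10, - 9, - 5.27, - 4,- 3,- 1, - 7/18,0,1/5,0.24,3, 7,9 ] 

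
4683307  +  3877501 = 8560808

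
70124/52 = 1348 + 7/13 = 1348.54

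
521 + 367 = 888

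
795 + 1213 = 2008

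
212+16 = 228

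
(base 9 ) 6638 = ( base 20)c4f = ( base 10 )4895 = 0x131F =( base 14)1AD9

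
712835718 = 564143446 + 148692272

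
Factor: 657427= 43^1*15289^1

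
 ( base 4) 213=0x27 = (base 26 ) 1d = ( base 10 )39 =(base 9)43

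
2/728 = 1/364 = 0.00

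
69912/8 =8739 = 8739.00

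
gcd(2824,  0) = 2824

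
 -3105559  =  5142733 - 8248292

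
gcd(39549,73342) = 1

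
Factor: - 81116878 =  - 2^1*137^1*296047^1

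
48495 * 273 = 13239135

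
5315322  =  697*7626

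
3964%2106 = 1858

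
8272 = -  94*( - 88)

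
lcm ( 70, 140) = 140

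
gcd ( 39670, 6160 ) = 10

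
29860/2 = 14930 =14930.00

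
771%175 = 71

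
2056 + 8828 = 10884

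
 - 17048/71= - 241 + 63/71 = - 240.11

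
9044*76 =687344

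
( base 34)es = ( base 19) 17A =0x1f8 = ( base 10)504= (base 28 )I0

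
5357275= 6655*805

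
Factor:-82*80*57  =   - 373920 = -2^5*3^1 * 5^1*19^1*41^1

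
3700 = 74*50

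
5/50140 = 1/10028 = 0.00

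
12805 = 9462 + 3343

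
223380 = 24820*9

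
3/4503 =1/1501 = 0.00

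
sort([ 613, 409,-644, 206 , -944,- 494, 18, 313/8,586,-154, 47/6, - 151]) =[-944, - 644, -494 ,-154,-151,  47/6,18, 313/8,206, 409, 586,613]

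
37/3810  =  37/3810 = 0.01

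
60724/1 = 60724 = 60724.00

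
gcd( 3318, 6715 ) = 79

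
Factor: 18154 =2^1*29^1*313^1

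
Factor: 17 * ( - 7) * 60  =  - 2^2*3^1*5^1 * 7^1*17^1 = - 7140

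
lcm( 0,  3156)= 0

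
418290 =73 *5730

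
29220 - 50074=-20854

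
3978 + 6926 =10904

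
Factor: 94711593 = 3^1*29^1*1088639^1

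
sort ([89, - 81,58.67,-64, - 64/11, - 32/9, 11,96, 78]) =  [ -81 ,  -  64, - 64/11,  -  32/9 , 11, 58.67, 78,89,96 ] 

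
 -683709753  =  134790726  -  818500479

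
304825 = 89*3425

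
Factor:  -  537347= - 537347^1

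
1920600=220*8730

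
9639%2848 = 1095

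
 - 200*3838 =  - 767600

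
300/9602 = 150/4801 = 0.03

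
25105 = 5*5021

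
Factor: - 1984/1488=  - 4/3 = - 2^2*3^(  -  1)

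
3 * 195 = 585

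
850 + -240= 610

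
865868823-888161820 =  - 22292997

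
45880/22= 22940/11=2085.45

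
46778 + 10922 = 57700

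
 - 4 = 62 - 66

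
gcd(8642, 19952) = 58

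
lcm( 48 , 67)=3216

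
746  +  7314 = 8060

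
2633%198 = 59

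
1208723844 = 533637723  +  675086121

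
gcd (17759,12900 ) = 43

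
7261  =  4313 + 2948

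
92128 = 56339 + 35789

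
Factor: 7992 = 2^3 * 3^3*37^1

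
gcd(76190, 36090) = 4010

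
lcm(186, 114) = 3534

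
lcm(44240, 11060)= 44240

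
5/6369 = 5/6369 = 0.00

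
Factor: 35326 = 2^1  *17^1*1039^1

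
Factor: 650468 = 2^2*7^1*13^1*1787^1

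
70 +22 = 92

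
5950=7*850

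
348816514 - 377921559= - 29105045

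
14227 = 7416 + 6811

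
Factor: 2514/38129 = 6/91 = 2^1*3^1*7^( - 1)*13^( -1) 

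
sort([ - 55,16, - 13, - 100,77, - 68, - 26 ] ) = [  -  100, - 68, -55, - 26,  -  13,16,77] 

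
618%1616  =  618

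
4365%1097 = 1074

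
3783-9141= - 5358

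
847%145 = 122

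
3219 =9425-6206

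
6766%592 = 254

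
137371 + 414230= 551601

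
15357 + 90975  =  106332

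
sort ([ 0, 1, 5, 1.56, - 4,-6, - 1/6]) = [ - 6, - 4, - 1/6 , 0, 1,1.56,5]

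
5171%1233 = 239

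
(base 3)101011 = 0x112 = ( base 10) 274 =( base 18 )f4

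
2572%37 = 19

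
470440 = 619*760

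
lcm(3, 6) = 6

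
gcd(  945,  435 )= 15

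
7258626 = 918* 7907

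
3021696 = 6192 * 488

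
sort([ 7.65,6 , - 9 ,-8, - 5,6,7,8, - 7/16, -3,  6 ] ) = [-9, - 8 ,  -  5, - 3, - 7/16, 6, 6,6,7, 7.65, 8 ]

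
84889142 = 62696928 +22192214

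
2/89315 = 2/89315 = 0.00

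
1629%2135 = 1629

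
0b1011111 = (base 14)6B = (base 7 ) 164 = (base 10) 95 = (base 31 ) 32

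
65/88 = 65/88 = 0.74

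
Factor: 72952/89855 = 2^3*5^( - 1 )*11^1*829^1* 17971^( - 1 ) 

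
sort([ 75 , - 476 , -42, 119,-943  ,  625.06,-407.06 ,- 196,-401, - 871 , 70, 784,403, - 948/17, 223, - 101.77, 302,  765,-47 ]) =[-943, - 871, - 476, - 407.06, - 401, - 196,-101.77,  -  948/17, - 47,-42,70, 75,119,223, 302, 403,625.06,765, 784] 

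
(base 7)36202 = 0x2491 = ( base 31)9MU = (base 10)9361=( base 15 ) 2B91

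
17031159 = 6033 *2823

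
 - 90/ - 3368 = 45/1684 =0.03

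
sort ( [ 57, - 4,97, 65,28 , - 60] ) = [ - 60 , - 4, 28,  57 , 65,97] 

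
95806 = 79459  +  16347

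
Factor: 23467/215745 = 31/285 = 3^( - 1 )*5^ ( - 1)*19^( - 1) *31^1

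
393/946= 393/946 = 0.42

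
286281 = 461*621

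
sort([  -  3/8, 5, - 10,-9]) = [ - 10, - 9, - 3/8, 5]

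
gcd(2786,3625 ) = 1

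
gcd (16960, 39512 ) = 8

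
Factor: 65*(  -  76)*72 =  - 2^5 * 3^2*5^1*13^1*19^1 = - 355680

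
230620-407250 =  - 176630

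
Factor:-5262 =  - 2^1  *3^1*877^1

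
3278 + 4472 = 7750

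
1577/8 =197 + 1/8= 197.12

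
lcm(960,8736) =87360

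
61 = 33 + 28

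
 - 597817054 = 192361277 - 790178331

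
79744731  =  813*98087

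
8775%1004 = 743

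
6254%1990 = 284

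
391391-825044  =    -  433653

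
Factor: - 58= - 2^1*29^1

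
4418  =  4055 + 363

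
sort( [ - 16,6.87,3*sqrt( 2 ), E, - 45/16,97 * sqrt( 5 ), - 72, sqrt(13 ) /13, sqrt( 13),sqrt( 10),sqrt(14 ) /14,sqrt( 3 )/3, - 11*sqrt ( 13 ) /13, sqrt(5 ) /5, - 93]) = [ - 93 ,  -  72,-16, - 11*sqrt( 13 ) /13, - 45/16,sqrt( 14 )/14,sqrt ( 13 )/13,sqrt( 5 ) /5,sqrt (3 ) /3, E, sqrt( 10),sqrt(13),3 * sqrt( 2 ), 6.87,97 * sqrt( 5)]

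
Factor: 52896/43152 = 38/31= 2^1*19^1*31^(-1)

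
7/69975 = 7/69975 = 0.00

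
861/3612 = 41/172 = 0.24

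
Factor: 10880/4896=2^2*3^(  -  2)* 5^1=20/9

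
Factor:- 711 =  - 3^2*79^1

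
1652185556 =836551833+815633723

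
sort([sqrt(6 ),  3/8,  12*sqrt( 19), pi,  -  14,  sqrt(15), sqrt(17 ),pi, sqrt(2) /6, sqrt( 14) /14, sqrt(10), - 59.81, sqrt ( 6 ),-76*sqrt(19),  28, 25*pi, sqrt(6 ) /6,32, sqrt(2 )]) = [-76*sqrt(19), - 59.81, - 14,sqrt(2) /6,sqrt(14) /14,3/8, sqrt ( 6) /6, sqrt( 2), sqrt(6) , sqrt(6 ), pi,pi, sqrt(10), sqrt(15),  sqrt(17 ), 28,32 , 12*sqrt(19) , 25*pi] 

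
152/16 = 19/2  =  9.50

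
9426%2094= 1050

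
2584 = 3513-929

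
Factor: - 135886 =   -  2^1*67943^1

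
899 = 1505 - 606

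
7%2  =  1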